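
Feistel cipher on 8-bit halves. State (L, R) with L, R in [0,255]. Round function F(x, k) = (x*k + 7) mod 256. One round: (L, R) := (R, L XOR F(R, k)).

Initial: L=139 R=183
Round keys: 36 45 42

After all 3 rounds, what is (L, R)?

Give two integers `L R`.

Answer: 24 191

Derivation:
Round 1 (k=36): L=183 R=72
Round 2 (k=45): L=72 R=24
Round 3 (k=42): L=24 R=191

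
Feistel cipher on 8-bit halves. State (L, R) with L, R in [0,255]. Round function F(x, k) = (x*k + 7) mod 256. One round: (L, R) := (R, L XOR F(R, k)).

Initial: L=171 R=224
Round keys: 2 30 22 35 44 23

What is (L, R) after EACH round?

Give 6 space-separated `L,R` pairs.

Round 1 (k=2): L=224 R=108
Round 2 (k=30): L=108 R=79
Round 3 (k=22): L=79 R=189
Round 4 (k=35): L=189 R=145
Round 5 (k=44): L=145 R=78
Round 6 (k=23): L=78 R=152

Answer: 224,108 108,79 79,189 189,145 145,78 78,152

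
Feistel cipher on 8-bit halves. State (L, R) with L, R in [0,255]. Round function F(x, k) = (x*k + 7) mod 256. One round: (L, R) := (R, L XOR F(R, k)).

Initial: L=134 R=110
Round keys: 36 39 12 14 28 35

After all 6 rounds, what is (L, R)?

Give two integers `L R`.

Round 1 (k=36): L=110 R=249
Round 2 (k=39): L=249 R=152
Round 3 (k=12): L=152 R=222
Round 4 (k=14): L=222 R=179
Round 5 (k=28): L=179 R=69
Round 6 (k=35): L=69 R=197

Answer: 69 197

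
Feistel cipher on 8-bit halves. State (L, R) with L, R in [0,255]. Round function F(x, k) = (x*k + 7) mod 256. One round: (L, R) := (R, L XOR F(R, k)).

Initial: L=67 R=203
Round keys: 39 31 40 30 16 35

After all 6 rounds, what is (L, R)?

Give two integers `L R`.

Answer: 79 216

Derivation:
Round 1 (k=39): L=203 R=183
Round 2 (k=31): L=183 R=251
Round 3 (k=40): L=251 R=136
Round 4 (k=30): L=136 R=12
Round 5 (k=16): L=12 R=79
Round 6 (k=35): L=79 R=216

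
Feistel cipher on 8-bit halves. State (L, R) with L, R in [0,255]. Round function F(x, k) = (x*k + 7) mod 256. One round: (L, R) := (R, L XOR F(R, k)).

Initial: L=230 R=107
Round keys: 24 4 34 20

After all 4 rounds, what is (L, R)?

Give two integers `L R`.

Round 1 (k=24): L=107 R=233
Round 2 (k=4): L=233 R=192
Round 3 (k=34): L=192 R=110
Round 4 (k=20): L=110 R=95

Answer: 110 95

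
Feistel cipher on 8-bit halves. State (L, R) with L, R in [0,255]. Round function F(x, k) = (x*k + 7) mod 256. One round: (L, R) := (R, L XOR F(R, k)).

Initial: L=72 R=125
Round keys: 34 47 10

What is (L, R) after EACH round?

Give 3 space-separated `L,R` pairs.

Answer: 125,233 233,179 179,236

Derivation:
Round 1 (k=34): L=125 R=233
Round 2 (k=47): L=233 R=179
Round 3 (k=10): L=179 R=236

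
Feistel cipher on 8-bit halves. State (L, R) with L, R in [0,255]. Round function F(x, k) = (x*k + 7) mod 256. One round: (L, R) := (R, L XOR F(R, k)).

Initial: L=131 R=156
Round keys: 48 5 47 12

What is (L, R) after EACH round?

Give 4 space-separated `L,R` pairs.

Answer: 156,196 196,71 71,212 212,176

Derivation:
Round 1 (k=48): L=156 R=196
Round 2 (k=5): L=196 R=71
Round 3 (k=47): L=71 R=212
Round 4 (k=12): L=212 R=176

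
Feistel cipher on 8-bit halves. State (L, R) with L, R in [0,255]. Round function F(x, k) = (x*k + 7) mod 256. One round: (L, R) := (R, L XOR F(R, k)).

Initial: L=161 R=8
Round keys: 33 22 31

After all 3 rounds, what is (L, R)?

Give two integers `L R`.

Answer: 243 218

Derivation:
Round 1 (k=33): L=8 R=174
Round 2 (k=22): L=174 R=243
Round 3 (k=31): L=243 R=218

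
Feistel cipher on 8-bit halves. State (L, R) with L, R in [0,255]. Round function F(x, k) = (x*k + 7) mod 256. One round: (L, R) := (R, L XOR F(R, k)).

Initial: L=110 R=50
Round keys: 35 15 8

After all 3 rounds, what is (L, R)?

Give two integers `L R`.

Answer: 182 4

Derivation:
Round 1 (k=35): L=50 R=179
Round 2 (k=15): L=179 R=182
Round 3 (k=8): L=182 R=4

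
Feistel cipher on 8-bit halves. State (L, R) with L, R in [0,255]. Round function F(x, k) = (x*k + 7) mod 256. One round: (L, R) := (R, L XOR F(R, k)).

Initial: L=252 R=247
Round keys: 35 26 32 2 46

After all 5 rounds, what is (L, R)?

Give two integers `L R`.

Answer: 101 26

Derivation:
Round 1 (k=35): L=247 R=48
Round 2 (k=26): L=48 R=16
Round 3 (k=32): L=16 R=55
Round 4 (k=2): L=55 R=101
Round 5 (k=46): L=101 R=26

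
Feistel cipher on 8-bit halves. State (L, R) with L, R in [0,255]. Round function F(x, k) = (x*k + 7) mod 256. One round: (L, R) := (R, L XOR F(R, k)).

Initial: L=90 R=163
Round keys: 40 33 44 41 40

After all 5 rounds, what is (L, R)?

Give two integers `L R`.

Answer: 154 41

Derivation:
Round 1 (k=40): L=163 R=37
Round 2 (k=33): L=37 R=111
Round 3 (k=44): L=111 R=62
Round 4 (k=41): L=62 R=154
Round 5 (k=40): L=154 R=41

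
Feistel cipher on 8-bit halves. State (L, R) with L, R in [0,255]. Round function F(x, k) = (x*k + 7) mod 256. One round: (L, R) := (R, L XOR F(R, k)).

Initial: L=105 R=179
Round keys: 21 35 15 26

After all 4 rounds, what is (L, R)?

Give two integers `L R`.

Answer: 159 26

Derivation:
Round 1 (k=21): L=179 R=223
Round 2 (k=35): L=223 R=55
Round 3 (k=15): L=55 R=159
Round 4 (k=26): L=159 R=26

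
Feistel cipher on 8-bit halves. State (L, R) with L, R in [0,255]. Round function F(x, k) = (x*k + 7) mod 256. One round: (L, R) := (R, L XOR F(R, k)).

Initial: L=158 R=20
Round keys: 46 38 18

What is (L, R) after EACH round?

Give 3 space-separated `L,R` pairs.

Round 1 (k=46): L=20 R=1
Round 2 (k=38): L=1 R=57
Round 3 (k=18): L=57 R=8

Answer: 20,1 1,57 57,8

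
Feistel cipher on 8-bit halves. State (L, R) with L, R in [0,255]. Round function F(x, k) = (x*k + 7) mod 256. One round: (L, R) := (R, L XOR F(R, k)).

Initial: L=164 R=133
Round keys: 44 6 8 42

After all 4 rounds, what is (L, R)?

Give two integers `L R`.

Answer: 224 243

Derivation:
Round 1 (k=44): L=133 R=71
Round 2 (k=6): L=71 R=52
Round 3 (k=8): L=52 R=224
Round 4 (k=42): L=224 R=243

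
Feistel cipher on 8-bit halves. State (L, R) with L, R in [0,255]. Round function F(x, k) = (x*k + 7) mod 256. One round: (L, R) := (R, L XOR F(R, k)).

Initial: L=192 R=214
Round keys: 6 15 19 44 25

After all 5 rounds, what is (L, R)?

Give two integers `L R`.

Answer: 21 138

Derivation:
Round 1 (k=6): L=214 R=203
Round 2 (k=15): L=203 R=58
Round 3 (k=19): L=58 R=158
Round 4 (k=44): L=158 R=21
Round 5 (k=25): L=21 R=138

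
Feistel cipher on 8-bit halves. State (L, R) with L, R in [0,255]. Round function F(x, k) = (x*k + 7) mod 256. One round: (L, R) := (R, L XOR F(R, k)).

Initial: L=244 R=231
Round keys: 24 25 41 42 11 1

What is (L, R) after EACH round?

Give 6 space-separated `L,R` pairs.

Answer: 231,91 91,13 13,71 71,160 160,160 160,7

Derivation:
Round 1 (k=24): L=231 R=91
Round 2 (k=25): L=91 R=13
Round 3 (k=41): L=13 R=71
Round 4 (k=42): L=71 R=160
Round 5 (k=11): L=160 R=160
Round 6 (k=1): L=160 R=7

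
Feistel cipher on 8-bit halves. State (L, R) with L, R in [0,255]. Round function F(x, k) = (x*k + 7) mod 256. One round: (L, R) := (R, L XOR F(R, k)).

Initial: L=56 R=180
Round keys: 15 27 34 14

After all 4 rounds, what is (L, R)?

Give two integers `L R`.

Round 1 (k=15): L=180 R=171
Round 2 (k=27): L=171 R=164
Round 3 (k=34): L=164 R=100
Round 4 (k=14): L=100 R=219

Answer: 100 219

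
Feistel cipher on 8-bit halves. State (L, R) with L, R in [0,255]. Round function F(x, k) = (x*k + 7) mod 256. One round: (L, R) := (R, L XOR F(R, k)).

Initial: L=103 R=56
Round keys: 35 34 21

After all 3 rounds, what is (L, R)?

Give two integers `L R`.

Round 1 (k=35): L=56 R=200
Round 2 (k=34): L=200 R=175
Round 3 (k=21): L=175 R=170

Answer: 175 170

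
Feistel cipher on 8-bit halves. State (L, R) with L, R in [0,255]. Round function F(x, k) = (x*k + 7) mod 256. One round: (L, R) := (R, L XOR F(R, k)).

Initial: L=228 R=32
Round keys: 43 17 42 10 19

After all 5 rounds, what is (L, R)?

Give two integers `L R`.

Round 1 (k=43): L=32 R=131
Round 2 (k=17): L=131 R=154
Round 3 (k=42): L=154 R=200
Round 4 (k=10): L=200 R=77
Round 5 (k=19): L=77 R=118

Answer: 77 118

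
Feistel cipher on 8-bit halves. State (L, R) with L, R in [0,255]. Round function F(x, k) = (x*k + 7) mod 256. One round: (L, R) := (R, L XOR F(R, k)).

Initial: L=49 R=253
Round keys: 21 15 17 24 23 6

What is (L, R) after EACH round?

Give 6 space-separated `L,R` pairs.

Answer: 253,249 249,99 99,99 99,44 44,152 152,187

Derivation:
Round 1 (k=21): L=253 R=249
Round 2 (k=15): L=249 R=99
Round 3 (k=17): L=99 R=99
Round 4 (k=24): L=99 R=44
Round 5 (k=23): L=44 R=152
Round 6 (k=6): L=152 R=187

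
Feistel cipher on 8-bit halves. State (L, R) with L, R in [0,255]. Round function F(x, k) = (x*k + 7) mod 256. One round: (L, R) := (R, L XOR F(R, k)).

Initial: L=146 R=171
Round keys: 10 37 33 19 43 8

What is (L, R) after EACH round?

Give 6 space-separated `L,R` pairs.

Round 1 (k=10): L=171 R=39
Round 2 (k=37): L=39 R=1
Round 3 (k=33): L=1 R=15
Round 4 (k=19): L=15 R=37
Round 5 (k=43): L=37 R=49
Round 6 (k=8): L=49 R=170

Answer: 171,39 39,1 1,15 15,37 37,49 49,170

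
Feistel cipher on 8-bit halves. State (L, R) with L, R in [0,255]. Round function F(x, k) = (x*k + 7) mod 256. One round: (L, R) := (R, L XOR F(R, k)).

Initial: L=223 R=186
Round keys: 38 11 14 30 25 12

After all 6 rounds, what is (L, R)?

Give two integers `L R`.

Answer: 50 107

Derivation:
Round 1 (k=38): L=186 R=124
Round 2 (k=11): L=124 R=225
Round 3 (k=14): L=225 R=41
Round 4 (k=30): L=41 R=52
Round 5 (k=25): L=52 R=50
Round 6 (k=12): L=50 R=107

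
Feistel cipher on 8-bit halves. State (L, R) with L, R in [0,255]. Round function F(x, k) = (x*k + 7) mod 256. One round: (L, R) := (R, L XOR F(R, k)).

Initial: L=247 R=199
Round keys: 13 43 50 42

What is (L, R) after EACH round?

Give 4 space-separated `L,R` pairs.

Answer: 199,213 213,9 9,28 28,150

Derivation:
Round 1 (k=13): L=199 R=213
Round 2 (k=43): L=213 R=9
Round 3 (k=50): L=9 R=28
Round 4 (k=42): L=28 R=150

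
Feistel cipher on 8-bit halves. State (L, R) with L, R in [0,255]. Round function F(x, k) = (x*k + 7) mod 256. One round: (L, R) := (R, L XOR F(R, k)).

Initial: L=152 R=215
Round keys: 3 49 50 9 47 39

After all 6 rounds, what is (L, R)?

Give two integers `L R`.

Round 1 (k=3): L=215 R=20
Round 2 (k=49): L=20 R=12
Round 3 (k=50): L=12 R=75
Round 4 (k=9): L=75 R=166
Round 5 (k=47): L=166 R=202
Round 6 (k=39): L=202 R=107

Answer: 202 107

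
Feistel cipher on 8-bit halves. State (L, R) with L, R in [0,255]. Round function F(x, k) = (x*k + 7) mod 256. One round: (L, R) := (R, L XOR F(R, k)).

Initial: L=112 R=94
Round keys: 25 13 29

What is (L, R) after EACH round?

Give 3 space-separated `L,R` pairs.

Round 1 (k=25): L=94 R=69
Round 2 (k=13): L=69 R=214
Round 3 (k=29): L=214 R=0

Answer: 94,69 69,214 214,0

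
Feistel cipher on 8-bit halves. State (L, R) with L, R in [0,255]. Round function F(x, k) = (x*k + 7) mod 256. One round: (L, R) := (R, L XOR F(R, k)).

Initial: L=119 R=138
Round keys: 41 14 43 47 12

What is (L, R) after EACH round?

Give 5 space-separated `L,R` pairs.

Answer: 138,86 86,49 49,20 20,130 130,11

Derivation:
Round 1 (k=41): L=138 R=86
Round 2 (k=14): L=86 R=49
Round 3 (k=43): L=49 R=20
Round 4 (k=47): L=20 R=130
Round 5 (k=12): L=130 R=11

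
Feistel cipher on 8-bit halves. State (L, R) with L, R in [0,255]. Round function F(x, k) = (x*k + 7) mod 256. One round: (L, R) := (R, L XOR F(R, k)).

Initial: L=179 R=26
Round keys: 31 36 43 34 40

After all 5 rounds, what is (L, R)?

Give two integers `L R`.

Round 1 (k=31): L=26 R=158
Round 2 (k=36): L=158 R=37
Round 3 (k=43): L=37 R=160
Round 4 (k=34): L=160 R=98
Round 5 (k=40): L=98 R=247

Answer: 98 247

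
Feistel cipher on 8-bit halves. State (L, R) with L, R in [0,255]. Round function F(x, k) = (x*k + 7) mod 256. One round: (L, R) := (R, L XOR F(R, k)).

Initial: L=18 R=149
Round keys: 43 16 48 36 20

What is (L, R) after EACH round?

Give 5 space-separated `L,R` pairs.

Answer: 149,28 28,82 82,123 123,1 1,96

Derivation:
Round 1 (k=43): L=149 R=28
Round 2 (k=16): L=28 R=82
Round 3 (k=48): L=82 R=123
Round 4 (k=36): L=123 R=1
Round 5 (k=20): L=1 R=96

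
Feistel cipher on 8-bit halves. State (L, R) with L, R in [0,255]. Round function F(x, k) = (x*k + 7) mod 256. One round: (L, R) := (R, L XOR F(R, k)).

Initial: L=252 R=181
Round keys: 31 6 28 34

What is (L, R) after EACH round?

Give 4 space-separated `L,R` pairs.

Answer: 181,14 14,238 238,1 1,199

Derivation:
Round 1 (k=31): L=181 R=14
Round 2 (k=6): L=14 R=238
Round 3 (k=28): L=238 R=1
Round 4 (k=34): L=1 R=199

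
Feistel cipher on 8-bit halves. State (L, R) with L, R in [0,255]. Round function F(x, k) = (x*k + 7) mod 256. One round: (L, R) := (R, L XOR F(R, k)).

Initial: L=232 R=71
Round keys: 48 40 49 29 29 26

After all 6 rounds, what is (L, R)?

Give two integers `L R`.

Answer: 10 180

Derivation:
Round 1 (k=48): L=71 R=191
Round 2 (k=40): L=191 R=152
Round 3 (k=49): L=152 R=160
Round 4 (k=29): L=160 R=191
Round 5 (k=29): L=191 R=10
Round 6 (k=26): L=10 R=180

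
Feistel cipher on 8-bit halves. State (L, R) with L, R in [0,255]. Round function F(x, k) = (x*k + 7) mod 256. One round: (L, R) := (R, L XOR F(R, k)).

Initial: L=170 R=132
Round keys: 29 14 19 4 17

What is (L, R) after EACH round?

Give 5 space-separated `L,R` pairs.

Round 1 (k=29): L=132 R=81
Round 2 (k=14): L=81 R=241
Round 3 (k=19): L=241 R=187
Round 4 (k=4): L=187 R=2
Round 5 (k=17): L=2 R=146

Answer: 132,81 81,241 241,187 187,2 2,146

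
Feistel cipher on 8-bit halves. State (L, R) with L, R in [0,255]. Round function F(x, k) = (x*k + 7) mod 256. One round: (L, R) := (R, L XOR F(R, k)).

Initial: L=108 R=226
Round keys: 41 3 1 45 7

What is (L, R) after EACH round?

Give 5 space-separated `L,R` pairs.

Round 1 (k=41): L=226 R=85
Round 2 (k=3): L=85 R=228
Round 3 (k=1): L=228 R=190
Round 4 (k=45): L=190 R=137
Round 5 (k=7): L=137 R=120

Answer: 226,85 85,228 228,190 190,137 137,120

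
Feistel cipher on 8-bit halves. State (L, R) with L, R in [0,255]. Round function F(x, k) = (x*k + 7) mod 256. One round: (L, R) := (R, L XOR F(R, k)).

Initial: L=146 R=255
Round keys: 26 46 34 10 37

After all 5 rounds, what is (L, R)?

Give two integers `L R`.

Round 1 (k=26): L=255 R=127
Round 2 (k=46): L=127 R=38
Round 3 (k=34): L=38 R=108
Round 4 (k=10): L=108 R=25
Round 5 (k=37): L=25 R=200

Answer: 25 200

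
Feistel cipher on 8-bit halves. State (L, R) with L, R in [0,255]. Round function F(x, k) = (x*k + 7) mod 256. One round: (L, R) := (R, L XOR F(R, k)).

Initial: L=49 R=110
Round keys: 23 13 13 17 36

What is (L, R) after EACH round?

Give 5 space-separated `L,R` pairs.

Round 1 (k=23): L=110 R=216
Round 2 (k=13): L=216 R=145
Round 3 (k=13): L=145 R=188
Round 4 (k=17): L=188 R=18
Round 5 (k=36): L=18 R=51

Answer: 110,216 216,145 145,188 188,18 18,51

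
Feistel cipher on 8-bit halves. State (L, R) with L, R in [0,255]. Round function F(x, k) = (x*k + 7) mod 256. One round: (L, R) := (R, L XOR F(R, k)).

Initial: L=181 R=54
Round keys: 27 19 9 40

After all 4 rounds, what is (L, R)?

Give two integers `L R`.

Answer: 192 218

Derivation:
Round 1 (k=27): L=54 R=12
Round 2 (k=19): L=12 R=221
Round 3 (k=9): L=221 R=192
Round 4 (k=40): L=192 R=218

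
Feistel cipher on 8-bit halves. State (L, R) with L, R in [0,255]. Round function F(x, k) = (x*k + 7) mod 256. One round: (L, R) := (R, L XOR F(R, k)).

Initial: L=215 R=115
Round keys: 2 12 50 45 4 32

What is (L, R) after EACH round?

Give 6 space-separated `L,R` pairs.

Round 1 (k=2): L=115 R=58
Round 2 (k=12): L=58 R=204
Round 3 (k=50): L=204 R=229
Round 4 (k=45): L=229 R=132
Round 5 (k=4): L=132 R=242
Round 6 (k=32): L=242 R=195

Answer: 115,58 58,204 204,229 229,132 132,242 242,195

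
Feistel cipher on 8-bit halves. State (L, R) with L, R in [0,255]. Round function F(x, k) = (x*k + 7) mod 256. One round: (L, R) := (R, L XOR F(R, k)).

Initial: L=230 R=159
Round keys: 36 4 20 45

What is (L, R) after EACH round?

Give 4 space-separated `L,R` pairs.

Answer: 159,133 133,132 132,210 210,117

Derivation:
Round 1 (k=36): L=159 R=133
Round 2 (k=4): L=133 R=132
Round 3 (k=20): L=132 R=210
Round 4 (k=45): L=210 R=117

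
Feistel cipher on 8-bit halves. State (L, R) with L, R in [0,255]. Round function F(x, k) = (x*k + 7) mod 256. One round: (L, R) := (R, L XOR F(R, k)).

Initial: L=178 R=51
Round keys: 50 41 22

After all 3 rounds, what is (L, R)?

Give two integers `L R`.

Round 1 (k=50): L=51 R=79
Round 2 (k=41): L=79 R=157
Round 3 (k=22): L=157 R=202

Answer: 157 202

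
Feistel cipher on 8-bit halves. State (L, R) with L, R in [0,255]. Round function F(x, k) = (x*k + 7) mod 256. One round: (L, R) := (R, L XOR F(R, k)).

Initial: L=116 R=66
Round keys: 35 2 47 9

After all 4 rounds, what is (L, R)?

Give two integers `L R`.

Answer: 37 239

Derivation:
Round 1 (k=35): L=66 R=121
Round 2 (k=2): L=121 R=187
Round 3 (k=47): L=187 R=37
Round 4 (k=9): L=37 R=239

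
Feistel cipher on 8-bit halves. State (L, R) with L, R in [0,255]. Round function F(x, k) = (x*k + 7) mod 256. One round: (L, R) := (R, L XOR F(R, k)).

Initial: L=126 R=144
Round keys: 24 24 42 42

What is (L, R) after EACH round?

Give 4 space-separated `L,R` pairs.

Round 1 (k=24): L=144 R=249
Round 2 (k=24): L=249 R=207
Round 3 (k=42): L=207 R=4
Round 4 (k=42): L=4 R=96

Answer: 144,249 249,207 207,4 4,96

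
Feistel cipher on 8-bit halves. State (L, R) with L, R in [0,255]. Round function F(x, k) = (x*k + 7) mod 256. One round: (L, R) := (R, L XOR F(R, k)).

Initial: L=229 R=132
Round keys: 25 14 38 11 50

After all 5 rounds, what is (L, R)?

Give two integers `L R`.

Round 1 (k=25): L=132 R=14
Round 2 (k=14): L=14 R=79
Round 3 (k=38): L=79 R=207
Round 4 (k=11): L=207 R=163
Round 5 (k=50): L=163 R=18

Answer: 163 18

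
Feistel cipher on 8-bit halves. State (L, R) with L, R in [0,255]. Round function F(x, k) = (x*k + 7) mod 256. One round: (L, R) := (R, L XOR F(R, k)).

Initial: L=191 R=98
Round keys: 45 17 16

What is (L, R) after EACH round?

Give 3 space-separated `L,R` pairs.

Answer: 98,254 254,135 135,137

Derivation:
Round 1 (k=45): L=98 R=254
Round 2 (k=17): L=254 R=135
Round 3 (k=16): L=135 R=137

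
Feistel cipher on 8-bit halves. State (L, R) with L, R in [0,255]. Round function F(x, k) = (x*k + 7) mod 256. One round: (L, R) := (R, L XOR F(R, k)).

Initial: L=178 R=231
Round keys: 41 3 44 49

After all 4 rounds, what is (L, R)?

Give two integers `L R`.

Answer: 3 94

Derivation:
Round 1 (k=41): L=231 R=180
Round 2 (k=3): L=180 R=196
Round 3 (k=44): L=196 R=3
Round 4 (k=49): L=3 R=94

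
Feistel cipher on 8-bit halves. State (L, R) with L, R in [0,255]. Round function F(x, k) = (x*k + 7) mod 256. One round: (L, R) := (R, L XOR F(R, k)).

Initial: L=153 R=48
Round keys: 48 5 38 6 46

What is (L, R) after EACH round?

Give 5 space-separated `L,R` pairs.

Answer: 48,158 158,45 45,43 43,36 36,84

Derivation:
Round 1 (k=48): L=48 R=158
Round 2 (k=5): L=158 R=45
Round 3 (k=38): L=45 R=43
Round 4 (k=6): L=43 R=36
Round 5 (k=46): L=36 R=84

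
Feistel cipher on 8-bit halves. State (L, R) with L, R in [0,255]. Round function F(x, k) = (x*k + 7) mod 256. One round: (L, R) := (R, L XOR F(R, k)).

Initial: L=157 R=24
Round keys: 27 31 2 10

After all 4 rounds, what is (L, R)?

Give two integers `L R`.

Answer: 115 168

Derivation:
Round 1 (k=27): L=24 R=18
Round 2 (k=31): L=18 R=45
Round 3 (k=2): L=45 R=115
Round 4 (k=10): L=115 R=168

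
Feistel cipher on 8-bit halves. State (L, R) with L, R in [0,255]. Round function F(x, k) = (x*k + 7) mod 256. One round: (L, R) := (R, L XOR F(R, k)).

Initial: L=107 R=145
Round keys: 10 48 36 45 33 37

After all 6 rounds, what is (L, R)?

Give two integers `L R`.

Answer: 96 185

Derivation:
Round 1 (k=10): L=145 R=218
Round 2 (k=48): L=218 R=118
Round 3 (k=36): L=118 R=69
Round 4 (k=45): L=69 R=94
Round 5 (k=33): L=94 R=96
Round 6 (k=37): L=96 R=185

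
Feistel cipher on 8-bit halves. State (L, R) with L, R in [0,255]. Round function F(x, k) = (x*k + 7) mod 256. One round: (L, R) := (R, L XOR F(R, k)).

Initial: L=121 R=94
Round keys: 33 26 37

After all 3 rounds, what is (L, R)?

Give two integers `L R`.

Round 1 (k=33): L=94 R=92
Round 2 (k=26): L=92 R=1
Round 3 (k=37): L=1 R=112

Answer: 1 112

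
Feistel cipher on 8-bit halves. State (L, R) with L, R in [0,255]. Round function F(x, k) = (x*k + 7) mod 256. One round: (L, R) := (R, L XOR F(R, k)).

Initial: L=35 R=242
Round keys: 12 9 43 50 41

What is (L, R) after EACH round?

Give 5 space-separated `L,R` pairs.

Answer: 242,124 124,145 145,30 30,114 114,87

Derivation:
Round 1 (k=12): L=242 R=124
Round 2 (k=9): L=124 R=145
Round 3 (k=43): L=145 R=30
Round 4 (k=50): L=30 R=114
Round 5 (k=41): L=114 R=87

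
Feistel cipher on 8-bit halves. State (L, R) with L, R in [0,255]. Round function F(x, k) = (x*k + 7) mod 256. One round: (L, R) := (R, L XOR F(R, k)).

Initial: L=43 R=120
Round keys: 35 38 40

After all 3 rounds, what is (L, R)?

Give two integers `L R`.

Answer: 103 91

Derivation:
Round 1 (k=35): L=120 R=68
Round 2 (k=38): L=68 R=103
Round 3 (k=40): L=103 R=91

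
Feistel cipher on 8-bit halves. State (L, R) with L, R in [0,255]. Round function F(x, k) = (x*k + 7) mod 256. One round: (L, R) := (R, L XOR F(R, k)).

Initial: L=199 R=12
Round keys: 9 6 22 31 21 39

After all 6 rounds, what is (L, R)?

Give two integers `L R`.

Round 1 (k=9): L=12 R=180
Round 2 (k=6): L=180 R=51
Round 3 (k=22): L=51 R=221
Round 4 (k=31): L=221 R=249
Round 5 (k=21): L=249 R=169
Round 6 (k=39): L=169 R=63

Answer: 169 63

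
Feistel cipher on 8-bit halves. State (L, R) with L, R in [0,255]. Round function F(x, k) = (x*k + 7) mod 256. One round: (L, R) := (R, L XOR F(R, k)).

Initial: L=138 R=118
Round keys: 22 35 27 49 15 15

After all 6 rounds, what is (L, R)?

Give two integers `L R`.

Answer: 64 26

Derivation:
Round 1 (k=22): L=118 R=161
Round 2 (k=35): L=161 R=124
Round 3 (k=27): L=124 R=186
Round 4 (k=49): L=186 R=221
Round 5 (k=15): L=221 R=64
Round 6 (k=15): L=64 R=26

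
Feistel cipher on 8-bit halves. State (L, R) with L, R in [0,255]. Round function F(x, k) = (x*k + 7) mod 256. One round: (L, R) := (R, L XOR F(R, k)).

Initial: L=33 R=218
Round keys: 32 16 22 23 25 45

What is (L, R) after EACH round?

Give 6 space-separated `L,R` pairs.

Round 1 (k=32): L=218 R=102
Round 2 (k=16): L=102 R=189
Round 3 (k=22): L=189 R=35
Round 4 (k=23): L=35 R=145
Round 5 (k=25): L=145 R=19
Round 6 (k=45): L=19 R=207

Answer: 218,102 102,189 189,35 35,145 145,19 19,207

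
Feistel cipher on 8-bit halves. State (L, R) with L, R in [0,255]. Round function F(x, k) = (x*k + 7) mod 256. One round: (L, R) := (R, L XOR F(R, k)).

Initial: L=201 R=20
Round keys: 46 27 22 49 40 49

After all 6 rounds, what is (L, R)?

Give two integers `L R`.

Answer: 108 180

Derivation:
Round 1 (k=46): L=20 R=86
Round 2 (k=27): L=86 R=13
Round 3 (k=22): L=13 R=115
Round 4 (k=49): L=115 R=7
Round 5 (k=40): L=7 R=108
Round 6 (k=49): L=108 R=180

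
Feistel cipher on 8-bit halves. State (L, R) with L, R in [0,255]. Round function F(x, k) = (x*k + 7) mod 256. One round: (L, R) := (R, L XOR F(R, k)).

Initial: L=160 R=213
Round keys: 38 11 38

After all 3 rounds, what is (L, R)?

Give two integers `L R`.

Round 1 (k=38): L=213 R=5
Round 2 (k=11): L=5 R=235
Round 3 (k=38): L=235 R=236

Answer: 235 236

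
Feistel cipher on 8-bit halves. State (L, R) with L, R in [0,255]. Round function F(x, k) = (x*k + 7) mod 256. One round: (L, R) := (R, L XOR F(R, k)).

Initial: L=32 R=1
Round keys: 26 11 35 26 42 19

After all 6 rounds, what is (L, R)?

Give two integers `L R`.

Round 1 (k=26): L=1 R=1
Round 2 (k=11): L=1 R=19
Round 3 (k=35): L=19 R=161
Round 4 (k=26): L=161 R=114
Round 5 (k=42): L=114 R=26
Round 6 (k=19): L=26 R=135

Answer: 26 135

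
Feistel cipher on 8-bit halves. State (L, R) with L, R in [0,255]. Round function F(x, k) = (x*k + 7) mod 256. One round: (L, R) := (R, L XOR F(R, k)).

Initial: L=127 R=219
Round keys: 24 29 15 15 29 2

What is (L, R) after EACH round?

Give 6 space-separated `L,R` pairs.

Answer: 219,240 240,236 236,43 43,96 96,204 204,255

Derivation:
Round 1 (k=24): L=219 R=240
Round 2 (k=29): L=240 R=236
Round 3 (k=15): L=236 R=43
Round 4 (k=15): L=43 R=96
Round 5 (k=29): L=96 R=204
Round 6 (k=2): L=204 R=255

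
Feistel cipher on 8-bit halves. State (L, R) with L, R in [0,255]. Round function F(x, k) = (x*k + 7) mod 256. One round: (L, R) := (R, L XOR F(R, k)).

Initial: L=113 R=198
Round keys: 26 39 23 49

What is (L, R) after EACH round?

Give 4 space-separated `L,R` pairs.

Round 1 (k=26): L=198 R=82
Round 2 (k=39): L=82 R=67
Round 3 (k=23): L=67 R=94
Round 4 (k=49): L=94 R=70

Answer: 198,82 82,67 67,94 94,70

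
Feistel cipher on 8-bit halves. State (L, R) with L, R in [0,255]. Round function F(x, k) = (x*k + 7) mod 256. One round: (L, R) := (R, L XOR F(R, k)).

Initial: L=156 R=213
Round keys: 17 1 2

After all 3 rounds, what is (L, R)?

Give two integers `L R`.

Round 1 (k=17): L=213 R=176
Round 2 (k=1): L=176 R=98
Round 3 (k=2): L=98 R=123

Answer: 98 123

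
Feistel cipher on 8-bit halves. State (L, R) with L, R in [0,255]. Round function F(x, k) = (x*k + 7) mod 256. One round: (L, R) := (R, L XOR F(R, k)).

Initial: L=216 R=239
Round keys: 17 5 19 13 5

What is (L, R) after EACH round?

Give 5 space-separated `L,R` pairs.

Round 1 (k=17): L=239 R=62
Round 2 (k=5): L=62 R=210
Round 3 (k=19): L=210 R=163
Round 4 (k=13): L=163 R=156
Round 5 (k=5): L=156 R=176

Answer: 239,62 62,210 210,163 163,156 156,176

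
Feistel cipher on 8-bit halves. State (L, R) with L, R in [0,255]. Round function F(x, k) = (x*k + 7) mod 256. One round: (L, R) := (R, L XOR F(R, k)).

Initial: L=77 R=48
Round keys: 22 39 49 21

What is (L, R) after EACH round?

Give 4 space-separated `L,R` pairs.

Round 1 (k=22): L=48 R=106
Round 2 (k=39): L=106 R=29
Round 3 (k=49): L=29 R=254
Round 4 (k=21): L=254 R=192

Answer: 48,106 106,29 29,254 254,192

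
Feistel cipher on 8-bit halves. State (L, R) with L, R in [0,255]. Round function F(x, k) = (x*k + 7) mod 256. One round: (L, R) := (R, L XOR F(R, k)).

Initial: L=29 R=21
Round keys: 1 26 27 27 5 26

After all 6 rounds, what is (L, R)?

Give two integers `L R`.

Round 1 (k=1): L=21 R=1
Round 2 (k=26): L=1 R=52
Round 3 (k=27): L=52 R=130
Round 4 (k=27): L=130 R=137
Round 5 (k=5): L=137 R=54
Round 6 (k=26): L=54 R=10

Answer: 54 10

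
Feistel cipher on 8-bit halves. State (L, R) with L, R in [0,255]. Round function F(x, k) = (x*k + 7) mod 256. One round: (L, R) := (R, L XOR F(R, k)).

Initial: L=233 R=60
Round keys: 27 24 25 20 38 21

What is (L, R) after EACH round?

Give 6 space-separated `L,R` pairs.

Round 1 (k=27): L=60 R=178
Round 2 (k=24): L=178 R=139
Round 3 (k=25): L=139 R=40
Round 4 (k=20): L=40 R=172
Round 5 (k=38): L=172 R=167
Round 6 (k=21): L=167 R=22

Answer: 60,178 178,139 139,40 40,172 172,167 167,22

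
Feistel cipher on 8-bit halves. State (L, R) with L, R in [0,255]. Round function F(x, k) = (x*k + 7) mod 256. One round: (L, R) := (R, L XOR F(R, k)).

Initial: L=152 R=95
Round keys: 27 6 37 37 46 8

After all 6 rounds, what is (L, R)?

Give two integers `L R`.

Answer: 168 1

Derivation:
Round 1 (k=27): L=95 R=148
Round 2 (k=6): L=148 R=32
Round 3 (k=37): L=32 R=51
Round 4 (k=37): L=51 R=70
Round 5 (k=46): L=70 R=168
Round 6 (k=8): L=168 R=1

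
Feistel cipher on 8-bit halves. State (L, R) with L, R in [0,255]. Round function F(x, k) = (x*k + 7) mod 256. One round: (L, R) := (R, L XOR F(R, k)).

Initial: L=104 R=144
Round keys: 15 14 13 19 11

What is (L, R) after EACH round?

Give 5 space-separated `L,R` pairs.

Round 1 (k=15): L=144 R=31
Round 2 (k=14): L=31 R=41
Round 3 (k=13): L=41 R=3
Round 4 (k=19): L=3 R=105
Round 5 (k=11): L=105 R=137

Answer: 144,31 31,41 41,3 3,105 105,137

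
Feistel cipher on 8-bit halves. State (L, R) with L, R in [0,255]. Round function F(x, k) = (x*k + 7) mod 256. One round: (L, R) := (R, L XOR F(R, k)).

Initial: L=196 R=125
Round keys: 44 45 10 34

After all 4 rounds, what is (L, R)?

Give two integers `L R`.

Round 1 (k=44): L=125 R=71
Round 2 (k=45): L=71 R=255
Round 3 (k=10): L=255 R=186
Round 4 (k=34): L=186 R=68

Answer: 186 68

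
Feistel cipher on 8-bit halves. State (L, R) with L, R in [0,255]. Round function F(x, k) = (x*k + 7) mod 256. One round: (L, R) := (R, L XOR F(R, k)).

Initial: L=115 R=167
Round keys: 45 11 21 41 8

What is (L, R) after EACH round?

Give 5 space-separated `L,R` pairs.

Round 1 (k=45): L=167 R=17
Round 2 (k=11): L=17 R=101
Round 3 (k=21): L=101 R=65
Round 4 (k=41): L=65 R=21
Round 5 (k=8): L=21 R=238

Answer: 167,17 17,101 101,65 65,21 21,238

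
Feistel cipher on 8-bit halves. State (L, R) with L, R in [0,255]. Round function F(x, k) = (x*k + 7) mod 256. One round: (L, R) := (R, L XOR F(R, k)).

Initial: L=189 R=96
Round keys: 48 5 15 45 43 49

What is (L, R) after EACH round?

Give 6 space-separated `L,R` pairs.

Answer: 96,186 186,201 201,116 116,162 162,73 73,162

Derivation:
Round 1 (k=48): L=96 R=186
Round 2 (k=5): L=186 R=201
Round 3 (k=15): L=201 R=116
Round 4 (k=45): L=116 R=162
Round 5 (k=43): L=162 R=73
Round 6 (k=49): L=73 R=162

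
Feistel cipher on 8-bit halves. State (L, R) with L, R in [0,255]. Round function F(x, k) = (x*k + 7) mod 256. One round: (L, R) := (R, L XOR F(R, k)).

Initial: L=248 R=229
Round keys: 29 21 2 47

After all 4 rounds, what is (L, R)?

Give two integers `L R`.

Answer: 203 174

Derivation:
Round 1 (k=29): L=229 R=0
Round 2 (k=21): L=0 R=226
Round 3 (k=2): L=226 R=203
Round 4 (k=47): L=203 R=174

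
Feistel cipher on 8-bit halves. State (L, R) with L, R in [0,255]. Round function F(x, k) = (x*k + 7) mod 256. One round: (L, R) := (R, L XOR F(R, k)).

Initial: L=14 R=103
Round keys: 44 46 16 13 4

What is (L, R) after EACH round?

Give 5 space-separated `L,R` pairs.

Answer: 103,181 181,234 234,18 18,27 27,97

Derivation:
Round 1 (k=44): L=103 R=181
Round 2 (k=46): L=181 R=234
Round 3 (k=16): L=234 R=18
Round 4 (k=13): L=18 R=27
Round 5 (k=4): L=27 R=97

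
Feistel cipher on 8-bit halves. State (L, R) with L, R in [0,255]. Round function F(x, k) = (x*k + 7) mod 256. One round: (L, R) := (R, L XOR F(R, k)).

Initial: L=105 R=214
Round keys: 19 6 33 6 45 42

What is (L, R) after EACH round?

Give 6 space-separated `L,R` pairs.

Round 1 (k=19): L=214 R=128
Round 2 (k=6): L=128 R=209
Round 3 (k=33): L=209 R=120
Round 4 (k=6): L=120 R=6
Round 5 (k=45): L=6 R=109
Round 6 (k=42): L=109 R=239

Answer: 214,128 128,209 209,120 120,6 6,109 109,239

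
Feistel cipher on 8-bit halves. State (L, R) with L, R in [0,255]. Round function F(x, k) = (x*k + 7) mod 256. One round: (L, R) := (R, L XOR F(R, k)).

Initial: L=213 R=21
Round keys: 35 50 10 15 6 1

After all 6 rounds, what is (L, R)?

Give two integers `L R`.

Round 1 (k=35): L=21 R=51
Round 2 (k=50): L=51 R=232
Round 3 (k=10): L=232 R=36
Round 4 (k=15): L=36 R=203
Round 5 (k=6): L=203 R=237
Round 6 (k=1): L=237 R=63

Answer: 237 63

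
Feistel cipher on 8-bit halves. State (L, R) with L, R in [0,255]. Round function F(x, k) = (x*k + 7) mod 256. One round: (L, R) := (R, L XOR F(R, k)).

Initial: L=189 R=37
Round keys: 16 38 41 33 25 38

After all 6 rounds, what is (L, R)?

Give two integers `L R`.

Answer: 8 207

Derivation:
Round 1 (k=16): L=37 R=234
Round 2 (k=38): L=234 R=230
Round 3 (k=41): L=230 R=55
Round 4 (k=33): L=55 R=248
Round 5 (k=25): L=248 R=8
Round 6 (k=38): L=8 R=207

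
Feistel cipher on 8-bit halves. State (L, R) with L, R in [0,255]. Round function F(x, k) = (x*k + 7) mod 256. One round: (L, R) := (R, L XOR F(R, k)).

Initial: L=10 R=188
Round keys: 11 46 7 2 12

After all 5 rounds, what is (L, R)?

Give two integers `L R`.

Round 1 (k=11): L=188 R=17
Round 2 (k=46): L=17 R=169
Round 3 (k=7): L=169 R=183
Round 4 (k=2): L=183 R=220
Round 5 (k=12): L=220 R=224

Answer: 220 224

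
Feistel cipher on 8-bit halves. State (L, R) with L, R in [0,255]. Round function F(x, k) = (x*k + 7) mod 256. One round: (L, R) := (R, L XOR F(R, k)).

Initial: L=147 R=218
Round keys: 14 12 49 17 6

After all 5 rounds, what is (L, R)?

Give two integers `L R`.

Round 1 (k=14): L=218 R=96
Round 2 (k=12): L=96 R=93
Round 3 (k=49): L=93 R=180
Round 4 (k=17): L=180 R=166
Round 5 (k=6): L=166 R=95

Answer: 166 95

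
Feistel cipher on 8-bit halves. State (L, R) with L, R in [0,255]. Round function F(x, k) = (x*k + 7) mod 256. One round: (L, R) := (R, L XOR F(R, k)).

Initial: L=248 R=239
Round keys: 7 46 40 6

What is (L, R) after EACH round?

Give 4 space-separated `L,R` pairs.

Answer: 239,104 104,88 88,175 175,121

Derivation:
Round 1 (k=7): L=239 R=104
Round 2 (k=46): L=104 R=88
Round 3 (k=40): L=88 R=175
Round 4 (k=6): L=175 R=121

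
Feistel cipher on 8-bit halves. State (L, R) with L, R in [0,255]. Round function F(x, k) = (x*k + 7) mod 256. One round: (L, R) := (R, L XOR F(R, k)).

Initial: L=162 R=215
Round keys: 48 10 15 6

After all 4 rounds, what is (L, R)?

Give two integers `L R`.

Round 1 (k=48): L=215 R=245
Round 2 (k=10): L=245 R=78
Round 3 (k=15): L=78 R=108
Round 4 (k=6): L=108 R=193

Answer: 108 193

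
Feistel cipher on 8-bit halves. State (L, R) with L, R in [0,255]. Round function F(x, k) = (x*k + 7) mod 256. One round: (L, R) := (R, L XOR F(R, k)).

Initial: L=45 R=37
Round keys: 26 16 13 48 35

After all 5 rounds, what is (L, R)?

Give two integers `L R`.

Answer: 149 131

Derivation:
Round 1 (k=26): L=37 R=228
Round 2 (k=16): L=228 R=98
Round 3 (k=13): L=98 R=229
Round 4 (k=48): L=229 R=149
Round 5 (k=35): L=149 R=131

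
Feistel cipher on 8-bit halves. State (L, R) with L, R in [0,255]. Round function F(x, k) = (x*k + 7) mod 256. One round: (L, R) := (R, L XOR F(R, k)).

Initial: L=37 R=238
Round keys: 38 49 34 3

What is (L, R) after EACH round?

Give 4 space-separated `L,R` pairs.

Answer: 238,126 126,203 203,131 131,91

Derivation:
Round 1 (k=38): L=238 R=126
Round 2 (k=49): L=126 R=203
Round 3 (k=34): L=203 R=131
Round 4 (k=3): L=131 R=91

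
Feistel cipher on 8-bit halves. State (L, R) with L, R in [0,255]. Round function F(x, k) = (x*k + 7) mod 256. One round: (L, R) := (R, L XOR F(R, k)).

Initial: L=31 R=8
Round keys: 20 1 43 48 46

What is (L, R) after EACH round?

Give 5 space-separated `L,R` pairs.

Answer: 8,184 184,183 183,124 124,240 240,91

Derivation:
Round 1 (k=20): L=8 R=184
Round 2 (k=1): L=184 R=183
Round 3 (k=43): L=183 R=124
Round 4 (k=48): L=124 R=240
Round 5 (k=46): L=240 R=91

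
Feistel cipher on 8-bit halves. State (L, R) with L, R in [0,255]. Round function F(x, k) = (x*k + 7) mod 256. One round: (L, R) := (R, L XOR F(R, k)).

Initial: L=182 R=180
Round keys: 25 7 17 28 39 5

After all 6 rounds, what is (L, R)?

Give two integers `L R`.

Round 1 (k=25): L=180 R=45
Round 2 (k=7): L=45 R=246
Round 3 (k=17): L=246 R=112
Round 4 (k=28): L=112 R=177
Round 5 (k=39): L=177 R=142
Round 6 (k=5): L=142 R=124

Answer: 142 124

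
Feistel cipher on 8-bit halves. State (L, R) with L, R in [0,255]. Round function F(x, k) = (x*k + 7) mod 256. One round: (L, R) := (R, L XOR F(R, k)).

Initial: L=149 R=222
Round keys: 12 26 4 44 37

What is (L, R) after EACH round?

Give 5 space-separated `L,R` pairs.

Answer: 222,250 250,181 181,33 33,6 6,196

Derivation:
Round 1 (k=12): L=222 R=250
Round 2 (k=26): L=250 R=181
Round 3 (k=4): L=181 R=33
Round 4 (k=44): L=33 R=6
Round 5 (k=37): L=6 R=196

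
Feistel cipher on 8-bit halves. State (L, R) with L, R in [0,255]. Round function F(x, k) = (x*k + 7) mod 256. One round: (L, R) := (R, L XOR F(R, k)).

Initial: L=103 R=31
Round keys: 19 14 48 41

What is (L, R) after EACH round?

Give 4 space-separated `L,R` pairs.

Answer: 31,51 51,206 206,148 148,117

Derivation:
Round 1 (k=19): L=31 R=51
Round 2 (k=14): L=51 R=206
Round 3 (k=48): L=206 R=148
Round 4 (k=41): L=148 R=117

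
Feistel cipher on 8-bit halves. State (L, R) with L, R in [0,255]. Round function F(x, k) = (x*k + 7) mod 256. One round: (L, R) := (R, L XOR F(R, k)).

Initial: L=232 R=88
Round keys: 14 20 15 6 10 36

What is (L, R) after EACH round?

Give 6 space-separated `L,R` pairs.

Answer: 88,63 63,171 171,51 51,146 146,136 136,181

Derivation:
Round 1 (k=14): L=88 R=63
Round 2 (k=20): L=63 R=171
Round 3 (k=15): L=171 R=51
Round 4 (k=6): L=51 R=146
Round 5 (k=10): L=146 R=136
Round 6 (k=36): L=136 R=181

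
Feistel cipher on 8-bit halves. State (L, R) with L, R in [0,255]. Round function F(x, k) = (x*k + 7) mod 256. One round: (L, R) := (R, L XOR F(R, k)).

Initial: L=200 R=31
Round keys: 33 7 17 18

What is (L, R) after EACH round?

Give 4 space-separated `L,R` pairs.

Round 1 (k=33): L=31 R=206
Round 2 (k=7): L=206 R=182
Round 3 (k=17): L=182 R=211
Round 4 (k=18): L=211 R=107

Answer: 31,206 206,182 182,211 211,107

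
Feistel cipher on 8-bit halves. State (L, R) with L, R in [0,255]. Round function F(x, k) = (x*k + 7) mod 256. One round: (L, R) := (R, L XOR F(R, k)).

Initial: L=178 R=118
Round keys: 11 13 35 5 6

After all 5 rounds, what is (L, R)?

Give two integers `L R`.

Answer: 99 181

Derivation:
Round 1 (k=11): L=118 R=171
Round 2 (k=13): L=171 R=192
Round 3 (k=35): L=192 R=236
Round 4 (k=5): L=236 R=99
Round 5 (k=6): L=99 R=181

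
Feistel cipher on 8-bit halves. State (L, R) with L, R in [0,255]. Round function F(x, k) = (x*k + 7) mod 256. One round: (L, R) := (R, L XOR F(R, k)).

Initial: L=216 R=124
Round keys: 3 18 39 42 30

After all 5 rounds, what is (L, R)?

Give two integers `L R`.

Answer: 40 58

Derivation:
Round 1 (k=3): L=124 R=163
Round 2 (k=18): L=163 R=1
Round 3 (k=39): L=1 R=141
Round 4 (k=42): L=141 R=40
Round 5 (k=30): L=40 R=58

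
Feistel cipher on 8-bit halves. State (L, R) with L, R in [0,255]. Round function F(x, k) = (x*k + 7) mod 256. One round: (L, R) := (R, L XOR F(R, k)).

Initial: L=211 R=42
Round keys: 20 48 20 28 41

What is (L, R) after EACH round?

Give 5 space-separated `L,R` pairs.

Answer: 42,156 156,109 109,23 23,230 230,202

Derivation:
Round 1 (k=20): L=42 R=156
Round 2 (k=48): L=156 R=109
Round 3 (k=20): L=109 R=23
Round 4 (k=28): L=23 R=230
Round 5 (k=41): L=230 R=202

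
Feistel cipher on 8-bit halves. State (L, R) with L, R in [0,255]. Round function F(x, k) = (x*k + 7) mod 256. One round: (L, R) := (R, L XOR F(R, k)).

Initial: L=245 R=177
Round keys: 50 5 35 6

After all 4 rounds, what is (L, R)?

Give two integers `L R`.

Answer: 145 255

Derivation:
Round 1 (k=50): L=177 R=108
Round 2 (k=5): L=108 R=146
Round 3 (k=35): L=146 R=145
Round 4 (k=6): L=145 R=255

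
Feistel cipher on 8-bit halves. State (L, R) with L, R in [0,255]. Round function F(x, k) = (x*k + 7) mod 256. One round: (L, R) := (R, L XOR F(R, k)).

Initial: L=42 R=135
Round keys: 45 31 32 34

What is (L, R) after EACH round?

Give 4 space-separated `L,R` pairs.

Answer: 135,232 232,152 152,239 239,93

Derivation:
Round 1 (k=45): L=135 R=232
Round 2 (k=31): L=232 R=152
Round 3 (k=32): L=152 R=239
Round 4 (k=34): L=239 R=93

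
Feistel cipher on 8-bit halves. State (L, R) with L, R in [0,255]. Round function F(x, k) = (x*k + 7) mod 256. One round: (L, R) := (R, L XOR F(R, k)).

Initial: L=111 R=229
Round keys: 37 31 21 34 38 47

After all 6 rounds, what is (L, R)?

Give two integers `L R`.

Round 1 (k=37): L=229 R=79
Round 2 (k=31): L=79 R=125
Round 3 (k=21): L=125 R=7
Round 4 (k=34): L=7 R=136
Round 5 (k=38): L=136 R=48
Round 6 (k=47): L=48 R=95

Answer: 48 95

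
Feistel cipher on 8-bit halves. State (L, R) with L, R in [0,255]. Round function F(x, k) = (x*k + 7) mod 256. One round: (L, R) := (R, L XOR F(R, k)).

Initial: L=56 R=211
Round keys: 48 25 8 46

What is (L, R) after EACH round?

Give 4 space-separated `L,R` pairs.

Round 1 (k=48): L=211 R=175
Round 2 (k=25): L=175 R=205
Round 3 (k=8): L=205 R=192
Round 4 (k=46): L=192 R=74

Answer: 211,175 175,205 205,192 192,74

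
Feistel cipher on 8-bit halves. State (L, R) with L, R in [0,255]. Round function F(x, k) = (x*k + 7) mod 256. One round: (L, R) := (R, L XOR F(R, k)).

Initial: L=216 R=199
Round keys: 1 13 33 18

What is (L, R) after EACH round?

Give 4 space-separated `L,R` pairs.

Answer: 199,22 22,226 226,63 63,151

Derivation:
Round 1 (k=1): L=199 R=22
Round 2 (k=13): L=22 R=226
Round 3 (k=33): L=226 R=63
Round 4 (k=18): L=63 R=151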